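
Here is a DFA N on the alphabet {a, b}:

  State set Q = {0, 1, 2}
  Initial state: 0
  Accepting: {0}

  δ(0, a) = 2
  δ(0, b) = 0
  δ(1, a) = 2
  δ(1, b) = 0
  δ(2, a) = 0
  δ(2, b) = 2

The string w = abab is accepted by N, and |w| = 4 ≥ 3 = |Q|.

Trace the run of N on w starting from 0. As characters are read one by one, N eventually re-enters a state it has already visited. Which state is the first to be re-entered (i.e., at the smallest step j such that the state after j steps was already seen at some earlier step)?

2

Run of N on w = a b a b:
  step 0: 0  (start)
  step 1: 2  (read a: 0→2)
  step 2: 2  (read b: 2→2)   ← first repeat (2 seen earlier)
  step 3: 0  (read a: 2→0)
  step 4: 0  (read b: 0→0)

The earliest repeat is at step j = 2: N is in 2, which it already visited at step i = 1.
With |Q| = 3, pigeonhole forces a state repeat no later than step 3; the substring read between the first and second visits to that state can be pumped.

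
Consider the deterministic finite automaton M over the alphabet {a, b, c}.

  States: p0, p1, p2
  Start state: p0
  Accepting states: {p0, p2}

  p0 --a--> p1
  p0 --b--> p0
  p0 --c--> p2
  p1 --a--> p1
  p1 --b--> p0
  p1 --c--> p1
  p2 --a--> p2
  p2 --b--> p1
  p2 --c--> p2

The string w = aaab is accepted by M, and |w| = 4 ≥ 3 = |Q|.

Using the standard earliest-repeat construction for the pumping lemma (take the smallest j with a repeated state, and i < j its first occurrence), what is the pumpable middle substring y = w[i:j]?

State sequence: p0 -a-> p1 -a-> p1 -a-> p1 -b-> p0
First repeat at step 2: p1 was already visited.

So i = 1, j = 2, giving x = w[0:1] = a, y = w[1:2] = a, z = w[2:4] = ab.
Check: |xy| = 2 ≤ 3 and |y| = 1 ≥ 1. Reading y takes M from p1 back to p1, so every xyⁱz is accepted.

a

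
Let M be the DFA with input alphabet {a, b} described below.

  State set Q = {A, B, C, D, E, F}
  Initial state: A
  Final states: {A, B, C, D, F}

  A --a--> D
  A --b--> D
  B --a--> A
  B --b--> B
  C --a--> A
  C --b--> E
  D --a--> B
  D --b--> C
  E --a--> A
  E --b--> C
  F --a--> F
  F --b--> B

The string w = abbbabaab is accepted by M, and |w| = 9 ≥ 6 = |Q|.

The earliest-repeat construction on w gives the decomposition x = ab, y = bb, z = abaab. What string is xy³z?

xy^3z = ab·bb·bb·bb·abaab = abbbbbbbabaab.
Reading y = bb takes M from C back to C, so after x·y·y·y the machine is still in C, and z then leads to the accepting state D. Hence abbbbbbbabaab ∈ L(M).

abbbbbbbabaab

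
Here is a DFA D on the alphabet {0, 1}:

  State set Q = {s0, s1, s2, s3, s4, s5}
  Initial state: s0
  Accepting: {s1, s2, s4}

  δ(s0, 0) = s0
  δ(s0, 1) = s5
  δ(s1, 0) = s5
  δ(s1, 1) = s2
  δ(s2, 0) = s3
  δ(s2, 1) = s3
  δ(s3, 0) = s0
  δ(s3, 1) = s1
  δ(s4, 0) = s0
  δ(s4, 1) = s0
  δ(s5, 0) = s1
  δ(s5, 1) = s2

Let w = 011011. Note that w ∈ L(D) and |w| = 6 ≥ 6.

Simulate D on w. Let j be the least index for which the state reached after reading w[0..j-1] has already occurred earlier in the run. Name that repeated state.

State sequence: s0 -0-> s0 -1-> s5 -1-> s2 -0-> s3 -1-> s1 -1-> s2
First repeat at step 1: s0 was already visited.

The earliest repeat is at step j = 1: D is in s0, which it already visited at step i = 0.

s0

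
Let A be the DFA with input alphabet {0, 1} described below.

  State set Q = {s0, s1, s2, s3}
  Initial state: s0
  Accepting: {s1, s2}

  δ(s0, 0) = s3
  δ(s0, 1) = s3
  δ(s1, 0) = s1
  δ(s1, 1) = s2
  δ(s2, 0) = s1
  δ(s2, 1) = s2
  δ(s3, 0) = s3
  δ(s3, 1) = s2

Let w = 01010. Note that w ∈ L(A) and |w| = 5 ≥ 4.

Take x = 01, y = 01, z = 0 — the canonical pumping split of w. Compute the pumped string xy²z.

xy^2z = 01·01·01·0 = 0101010.
Reading y = 01 takes A from s2 back to s2, so after x·y·y the machine is still in s2, and z then leads to the accepting state s1. Hence 0101010 ∈ L(A).

0101010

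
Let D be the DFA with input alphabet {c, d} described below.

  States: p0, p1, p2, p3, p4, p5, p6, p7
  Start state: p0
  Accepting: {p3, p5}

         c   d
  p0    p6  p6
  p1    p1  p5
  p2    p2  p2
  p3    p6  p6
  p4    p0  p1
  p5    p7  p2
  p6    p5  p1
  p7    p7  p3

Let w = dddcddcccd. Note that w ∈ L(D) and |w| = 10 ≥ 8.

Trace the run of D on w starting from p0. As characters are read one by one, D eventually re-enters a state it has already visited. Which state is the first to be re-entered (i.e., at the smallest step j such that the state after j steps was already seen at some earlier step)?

p6

State sequence: p0 -d-> p6 -d-> p1 -d-> p5 -c-> p7 -d-> p3 -d-> p6 -c-> p5 -c-> p7 -c-> p7 -d-> p3
First repeat at step 6: p6 was already visited.

The earliest repeat is at step j = 6: D is in p6, which it already visited at step i = 1.
With |Q| = 8, pigeonhole forces a state repeat no later than step 8; the substring read between the first and second visits to that state can be pumped.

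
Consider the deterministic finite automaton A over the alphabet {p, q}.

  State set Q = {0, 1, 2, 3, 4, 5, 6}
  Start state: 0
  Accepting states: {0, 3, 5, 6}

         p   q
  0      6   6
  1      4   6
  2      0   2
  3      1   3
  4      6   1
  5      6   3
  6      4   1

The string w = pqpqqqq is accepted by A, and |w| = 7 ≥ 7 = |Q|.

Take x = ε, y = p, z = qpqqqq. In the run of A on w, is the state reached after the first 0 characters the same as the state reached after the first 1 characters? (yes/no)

State sequence: 0 -p-> 6

After x (step 0): 0. After xy (step 1): 6.
They differ (0 ≠ 6), so y is not a cycle from the state after x; this split is not the one the pumping-lemma construction produces, and pumping y need not keep the string in L(A).

no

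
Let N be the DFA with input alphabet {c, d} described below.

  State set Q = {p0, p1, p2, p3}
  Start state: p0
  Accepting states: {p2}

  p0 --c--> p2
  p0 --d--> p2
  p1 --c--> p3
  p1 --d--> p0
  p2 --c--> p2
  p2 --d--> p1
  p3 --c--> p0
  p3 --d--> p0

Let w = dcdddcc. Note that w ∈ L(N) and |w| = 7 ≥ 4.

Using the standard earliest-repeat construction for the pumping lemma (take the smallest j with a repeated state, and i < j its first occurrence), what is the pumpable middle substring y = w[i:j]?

Run of N on w = d c d d d c c:
  step 0: p0  (start)
  step 1: p2  (read d: p0→p2)
  step 2: p2  (read c: p2→p2)   ← first repeat (p2 seen earlier)
  step 3: p1  (read d: p2→p1)
  step 4: p0  (read d: p1→p0)
  step 5: p2  (read d: p0→p2)
  step 6: p2  (read c: p2→p2)
  step 7: p2  (read c: p2→p2)

So i = 1, j = 2, giving x = w[0:1] = d, y = w[1:2] = c, z = w[2:7] = dddcc.
Check: |xy| = 2 ≤ 4 and |y| = 1 ≥ 1. Reading y takes N from p2 back to p2, so every xyⁱz is accepted.
Since N has 4 states, any run of length ≥ 4 visits 4+1 states, so by pigeonhole some state repeats within the first 4 steps — that repeat gives the pumpable loop.

c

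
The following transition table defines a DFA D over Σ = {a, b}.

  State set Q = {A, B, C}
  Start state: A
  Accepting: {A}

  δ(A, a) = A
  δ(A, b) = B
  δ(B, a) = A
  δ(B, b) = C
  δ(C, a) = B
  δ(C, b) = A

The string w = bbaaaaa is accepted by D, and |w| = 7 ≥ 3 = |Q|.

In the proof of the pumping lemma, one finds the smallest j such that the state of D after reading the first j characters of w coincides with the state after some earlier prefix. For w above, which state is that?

Run of D on w = b b a a a a a:
  step 0: A  (start)
  step 1: B  (read b: A→B)
  step 2: C  (read b: B→C)
  step 3: B  (read a: C→B)   ← first repeat (B seen earlier)
  step 4: A  (read a: B→A)
  step 5: A  (read a: A→A)
  step 6: A  (read a: A→A)
  step 7: A  (read a: A→A)

The earliest repeat is at step j = 3: D is in B, which it already visited at step i = 1.
Pumping length from the standard proof: p = 3 (the number of states). The repeated state found above gives |xy| = j ≤ 3 and |y| = j − i ≥ 1.

B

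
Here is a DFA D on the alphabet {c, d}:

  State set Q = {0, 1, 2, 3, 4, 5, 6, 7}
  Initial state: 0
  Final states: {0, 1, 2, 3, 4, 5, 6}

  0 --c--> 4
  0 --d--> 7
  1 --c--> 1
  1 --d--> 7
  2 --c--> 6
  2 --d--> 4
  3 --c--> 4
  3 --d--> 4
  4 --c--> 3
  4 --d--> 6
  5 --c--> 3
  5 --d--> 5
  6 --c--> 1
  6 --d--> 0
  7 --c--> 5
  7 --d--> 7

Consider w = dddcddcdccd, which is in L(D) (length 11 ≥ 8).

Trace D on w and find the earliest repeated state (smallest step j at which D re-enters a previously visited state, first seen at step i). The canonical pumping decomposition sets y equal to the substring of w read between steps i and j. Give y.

d

Run of D on w = d d d c d d c d c c d:
  step 0: 0  (start)
  step 1: 7  (read d: 0→7)
  step 2: 7  (read d: 7→7)   ← first repeat (7 seen earlier)
  step 3: 7  (read d: 7→7)
  step 4: 5  (read c: 7→5)
  step 5: 5  (read d: 5→5)
  step 6: 5  (read d: 5→5)
  step 7: 3  (read c: 5→3)
  step 8: 4  (read d: 3→4)
  step 9: 3  (read c: 4→3)
  step 10: 4  (read c: 3→4)
  step 11: 6  (read d: 4→6)

So i = 1, j = 2, giving x = w[0:1] = d, y = w[1:2] = d, z = w[2:11] = dcddcdccd.
Check: |xy| = 2 ≤ 8 and |y| = 1 ≥ 1. Reading y takes D from 7 back to 7, so every xyⁱz is accepted.
With |Q| = 8, pigeonhole forces a state repeat no later than step 8; the substring read between the first and second visits to that state can be pumped.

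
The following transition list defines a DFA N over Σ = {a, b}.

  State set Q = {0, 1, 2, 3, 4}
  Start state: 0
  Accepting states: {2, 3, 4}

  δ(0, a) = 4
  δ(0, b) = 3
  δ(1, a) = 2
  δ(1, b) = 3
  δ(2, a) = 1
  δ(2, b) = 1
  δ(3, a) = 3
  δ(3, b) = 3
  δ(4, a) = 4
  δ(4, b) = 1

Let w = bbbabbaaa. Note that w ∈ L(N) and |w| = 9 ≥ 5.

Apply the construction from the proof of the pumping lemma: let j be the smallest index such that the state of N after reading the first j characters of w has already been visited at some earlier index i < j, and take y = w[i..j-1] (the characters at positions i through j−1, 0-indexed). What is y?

Run of N on w = b b b a b b a a a:
  step 0: 0  (start)
  step 1: 3  (read b: 0→3)
  step 2: 3  (read b: 3→3)   ← first repeat (3 seen earlier)
  step 3: 3  (read b: 3→3)
  step 4: 3  (read a: 3→3)
  step 5: 3  (read b: 3→3)
  step 6: 3  (read b: 3→3)
  step 7: 3  (read a: 3→3)
  step 8: 3  (read a: 3→3)
  step 9: 3  (read a: 3→3)

So i = 1, j = 2, giving x = w[0:1] = b, y = w[1:2] = b, z = w[2:9] = babbaaa.
Check: |xy| = 2 ≤ 5 and |y| = 1 ≥ 1. Reading y takes N from 3 back to 3, so every xyⁱz is accepted.

b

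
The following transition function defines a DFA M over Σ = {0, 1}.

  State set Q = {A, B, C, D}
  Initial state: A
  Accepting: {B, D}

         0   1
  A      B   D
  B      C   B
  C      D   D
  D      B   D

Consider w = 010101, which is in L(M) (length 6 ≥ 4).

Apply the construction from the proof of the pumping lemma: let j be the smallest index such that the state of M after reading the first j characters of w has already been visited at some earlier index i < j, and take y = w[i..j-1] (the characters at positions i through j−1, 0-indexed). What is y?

State sequence: A -0-> B -1-> B -0-> C -1-> D -0-> B -1-> B
First repeat at step 2: B was already visited.

So i = 1, j = 2, giving x = w[0:1] = 0, y = w[1:2] = 1, z = w[2:6] = 0101.
Check: |xy| = 2 ≤ 4 and |y| = 1 ≥ 1. Reading y takes M from B back to B, so every xyⁱz is accepted.
With |Q| = 4, pigeonhole forces a state repeat no later than step 4; the substring read between the first and second visits to that state can be pumped.

1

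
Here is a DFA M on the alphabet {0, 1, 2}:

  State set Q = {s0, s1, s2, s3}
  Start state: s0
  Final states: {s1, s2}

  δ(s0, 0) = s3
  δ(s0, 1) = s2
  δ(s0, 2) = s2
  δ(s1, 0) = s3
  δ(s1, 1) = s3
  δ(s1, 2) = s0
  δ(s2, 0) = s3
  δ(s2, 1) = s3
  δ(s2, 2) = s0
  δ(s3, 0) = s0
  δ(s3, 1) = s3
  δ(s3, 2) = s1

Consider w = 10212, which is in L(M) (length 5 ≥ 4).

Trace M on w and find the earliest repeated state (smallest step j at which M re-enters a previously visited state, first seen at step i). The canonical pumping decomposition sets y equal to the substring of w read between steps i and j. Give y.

State sequence: s0 -1-> s2 -0-> s3 -2-> s1 -1-> s3 -2-> s1
First repeat at step 4: s3 was already visited.

So i = 2, j = 4, giving x = w[0:2] = 10, y = w[2:4] = 21, z = w[4:5] = 2.
Check: |xy| = 4 ≤ 4 and |y| = 2 ≥ 1. Reading y takes M from s3 back to s3, so every xyⁱz is accepted.

21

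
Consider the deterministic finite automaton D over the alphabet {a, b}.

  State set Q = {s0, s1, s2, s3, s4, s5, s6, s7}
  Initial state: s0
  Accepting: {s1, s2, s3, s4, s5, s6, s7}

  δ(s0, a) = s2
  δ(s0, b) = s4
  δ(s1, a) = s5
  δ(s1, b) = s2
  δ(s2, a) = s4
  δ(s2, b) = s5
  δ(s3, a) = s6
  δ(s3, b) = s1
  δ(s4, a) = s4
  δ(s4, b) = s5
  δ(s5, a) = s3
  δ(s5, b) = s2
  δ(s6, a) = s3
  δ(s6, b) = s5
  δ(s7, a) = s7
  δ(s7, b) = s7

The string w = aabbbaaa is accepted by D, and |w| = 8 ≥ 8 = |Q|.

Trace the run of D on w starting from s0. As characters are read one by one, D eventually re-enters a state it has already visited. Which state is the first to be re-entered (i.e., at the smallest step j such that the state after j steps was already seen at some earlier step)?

State sequence: s0 -a-> s2 -a-> s4 -b-> s5 -b-> s2 -b-> s5 -a-> s3 -a-> s6 -a-> s3
First repeat at step 4: s2 was already visited.

The earliest repeat is at step j = 4: D is in s2, which it already visited at step i = 1.
The DFA has 8 states, so the proof of the pumping lemma guarantees a repeated state among the first 8+1 visited; the segment between the two visits is the pumpable y.

s2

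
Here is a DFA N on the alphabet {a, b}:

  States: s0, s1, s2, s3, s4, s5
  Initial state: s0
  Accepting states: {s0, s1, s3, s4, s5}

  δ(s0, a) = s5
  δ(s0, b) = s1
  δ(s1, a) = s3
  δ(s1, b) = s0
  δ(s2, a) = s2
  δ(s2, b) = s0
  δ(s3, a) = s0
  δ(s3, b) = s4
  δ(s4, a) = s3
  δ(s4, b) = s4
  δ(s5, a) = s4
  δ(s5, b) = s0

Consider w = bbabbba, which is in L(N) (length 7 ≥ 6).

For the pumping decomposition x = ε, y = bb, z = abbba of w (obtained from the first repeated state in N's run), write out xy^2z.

bbbbabbba

xy^2z = ε·bb·bb·abbba = bbbbabbba.
Reading y = bb takes N from s0 back to s0, so after x·y·y the machine is still in s0, and z then leads to the accepting state s5. Hence bbbbabbba ∈ L(N).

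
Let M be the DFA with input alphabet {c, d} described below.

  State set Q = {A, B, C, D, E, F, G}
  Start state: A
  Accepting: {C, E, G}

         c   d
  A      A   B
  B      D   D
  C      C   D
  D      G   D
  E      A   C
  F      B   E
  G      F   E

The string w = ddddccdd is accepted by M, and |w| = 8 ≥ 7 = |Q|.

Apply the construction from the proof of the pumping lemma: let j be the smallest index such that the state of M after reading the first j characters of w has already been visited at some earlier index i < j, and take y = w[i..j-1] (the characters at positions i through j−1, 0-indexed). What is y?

Run of M on w = d d d d c c d d:
  step 0: A  (start)
  step 1: B  (read d: A→B)
  step 2: D  (read d: B→D)
  step 3: D  (read d: D→D)   ← first repeat (D seen earlier)
  step 4: D  (read d: D→D)
  step 5: G  (read c: D→G)
  step 6: F  (read c: G→F)
  step 7: E  (read d: F→E)
  step 8: C  (read d: E→C)

So i = 2, j = 3, giving x = w[0:2] = dd, y = w[2:3] = d, z = w[3:8] = dccdd.
Check: |xy| = 3 ≤ 7 and |y| = 1 ≥ 1. Reading y takes M from D back to D, so every xyⁱz is accepted.
Pumping length from the standard proof: p = 7 (the number of states). The repeated state found above gives |xy| = j ≤ 7 and |y| = j − i ≥ 1.

d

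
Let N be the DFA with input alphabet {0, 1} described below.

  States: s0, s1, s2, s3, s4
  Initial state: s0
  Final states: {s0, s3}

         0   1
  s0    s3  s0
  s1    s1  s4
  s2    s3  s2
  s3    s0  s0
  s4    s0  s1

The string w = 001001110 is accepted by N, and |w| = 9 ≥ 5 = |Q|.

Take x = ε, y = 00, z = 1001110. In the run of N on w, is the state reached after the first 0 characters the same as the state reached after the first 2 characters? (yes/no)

Run of N on the first 2 characters of w = 0 0:
  step 0: s0  (start)
  step 1: s3  (read 0: s0→s3)
  step 2: s0  (read 0: s3→s0)

After x (step 0): s0. After xy (step 2): s0.
They match, so y = 00 drives N around a cycle from s0 back to itself; pumping y any number of times keeps N in s0 before reading z, and xyⁱz ∈ L(N) for every i ≥ 0.

yes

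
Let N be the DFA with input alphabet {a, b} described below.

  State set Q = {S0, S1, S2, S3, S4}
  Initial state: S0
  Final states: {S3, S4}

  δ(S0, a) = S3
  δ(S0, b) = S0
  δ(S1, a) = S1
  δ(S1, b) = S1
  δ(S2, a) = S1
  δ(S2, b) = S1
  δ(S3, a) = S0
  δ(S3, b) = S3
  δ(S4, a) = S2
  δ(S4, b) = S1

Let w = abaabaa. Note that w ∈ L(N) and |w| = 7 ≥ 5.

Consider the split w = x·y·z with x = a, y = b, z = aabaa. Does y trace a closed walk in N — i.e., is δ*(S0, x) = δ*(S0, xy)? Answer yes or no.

yes

Run of N on the first 2 characters of w = a b:
  step 0: S0  (start)
  step 1: S3  (read a: S0→S3)
  step 2: S3  (read b: S3→S3)

After x (step 1): S3. After xy (step 2): S3.
They match, so y = b drives N around a cycle from S3 back to itself; pumping y any number of times keeps N in S3 before reading z, and xyⁱz ∈ L(N) for every i ≥ 0.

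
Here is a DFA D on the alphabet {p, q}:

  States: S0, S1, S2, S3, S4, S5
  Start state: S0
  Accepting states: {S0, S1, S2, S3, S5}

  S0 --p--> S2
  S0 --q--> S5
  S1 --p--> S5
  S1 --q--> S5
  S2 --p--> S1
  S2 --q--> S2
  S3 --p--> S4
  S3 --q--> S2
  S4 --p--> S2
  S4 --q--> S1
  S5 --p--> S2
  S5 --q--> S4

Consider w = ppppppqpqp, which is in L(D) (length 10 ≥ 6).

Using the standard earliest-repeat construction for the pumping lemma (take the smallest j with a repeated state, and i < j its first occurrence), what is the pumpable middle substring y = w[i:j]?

ppp

Run of D on w = p p p p p p q p q p:
  step 0: S0  (start)
  step 1: S2  (read p: S0→S2)
  step 2: S1  (read p: S2→S1)
  step 3: S5  (read p: S1→S5)
  step 4: S2  (read p: S5→S2)   ← first repeat (S2 seen earlier)
  step 5: S1  (read p: S2→S1)
  step 6: S5  (read p: S1→S5)
  step 7: S4  (read q: S5→S4)
  step 8: S2  (read p: S4→S2)
  step 9: S2  (read q: S2→S2)
  step 10: S1  (read p: S2→S1)

So i = 1, j = 4, giving x = w[0:1] = p, y = w[1:4] = ppp, z = w[4:10] = ppqpqp.
Check: |xy| = 4 ≤ 6 and |y| = 3 ≥ 1. Reading y takes D from S2 back to S2, so every xyⁱz is accepted.
Since D has 6 states, any run of length ≥ 6 visits 6+1 states, so by pigeonhole some state repeats within the first 6 steps — that repeat gives the pumpable loop.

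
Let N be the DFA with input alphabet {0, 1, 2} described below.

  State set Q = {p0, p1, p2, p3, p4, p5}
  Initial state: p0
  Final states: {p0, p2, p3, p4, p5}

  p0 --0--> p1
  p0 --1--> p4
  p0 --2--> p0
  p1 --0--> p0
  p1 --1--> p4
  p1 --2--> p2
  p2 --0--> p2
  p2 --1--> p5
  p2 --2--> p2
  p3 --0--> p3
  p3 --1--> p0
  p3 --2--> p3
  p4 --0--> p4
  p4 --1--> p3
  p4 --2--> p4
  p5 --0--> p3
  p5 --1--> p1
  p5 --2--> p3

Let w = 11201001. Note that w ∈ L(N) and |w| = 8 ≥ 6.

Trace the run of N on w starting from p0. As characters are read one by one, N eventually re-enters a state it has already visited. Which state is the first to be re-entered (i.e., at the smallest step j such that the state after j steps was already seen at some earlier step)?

p3

Run of N on w = 1 1 2 0 1 0 0 1:
  step 0: p0  (start)
  step 1: p4  (read 1: p0→p4)
  step 2: p3  (read 1: p4→p3)
  step 3: p3  (read 2: p3→p3)   ← first repeat (p3 seen earlier)
  step 4: p3  (read 0: p3→p3)
  step 5: p0  (read 1: p3→p0)
  step 6: p1  (read 0: p0→p1)
  step 7: p0  (read 0: p1→p0)
  step 8: p4  (read 1: p0→p4)

The earliest repeat is at step j = 3: N is in p3, which it already visited at step i = 2.
Since N has 6 states, any run of length ≥ 6 visits 6+1 states, so by pigeonhole some state repeats within the first 6 steps — that repeat gives the pumpable loop.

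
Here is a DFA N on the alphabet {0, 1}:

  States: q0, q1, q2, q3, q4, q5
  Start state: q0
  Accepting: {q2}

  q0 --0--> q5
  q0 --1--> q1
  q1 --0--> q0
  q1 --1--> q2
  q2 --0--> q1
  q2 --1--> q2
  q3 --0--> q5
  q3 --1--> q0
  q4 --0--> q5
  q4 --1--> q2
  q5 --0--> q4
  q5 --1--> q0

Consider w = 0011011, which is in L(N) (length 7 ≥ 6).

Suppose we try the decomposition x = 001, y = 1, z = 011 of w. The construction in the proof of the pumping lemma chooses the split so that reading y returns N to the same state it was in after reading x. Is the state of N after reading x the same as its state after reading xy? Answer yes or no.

yes

Run of N on the first 4 characters of w = 0 0 1 1:
  step 0: q0  (start)
  step 1: q5  (read 0: q0→q5)
  step 2: q4  (read 0: q5→q4)
  step 3: q2  (read 1: q4→q2)
  step 4: q2  (read 1: q2→q2)

After x (step 3): q2. After xy (step 4): q2.
They match, so y = 1 drives N around a cycle from q2 back to itself; pumping y any number of times keeps N in q2 before reading z, and xyⁱz ∈ L(N) for every i ≥ 0.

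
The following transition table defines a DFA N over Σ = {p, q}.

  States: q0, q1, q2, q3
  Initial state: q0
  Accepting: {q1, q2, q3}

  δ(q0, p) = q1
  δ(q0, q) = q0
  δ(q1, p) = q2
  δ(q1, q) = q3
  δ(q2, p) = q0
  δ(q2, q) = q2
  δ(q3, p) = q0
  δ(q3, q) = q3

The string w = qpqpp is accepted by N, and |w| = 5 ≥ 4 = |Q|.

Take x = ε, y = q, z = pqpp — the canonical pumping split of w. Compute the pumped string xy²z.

qqpqpp

xy^2z = ε·q·q·pqpp = qqpqpp.
Reading y = q takes N from q0 back to q0, so after x·y·y the machine is still in q0, and z then leads to the accepting state q1. Hence qqpqpp ∈ L(N).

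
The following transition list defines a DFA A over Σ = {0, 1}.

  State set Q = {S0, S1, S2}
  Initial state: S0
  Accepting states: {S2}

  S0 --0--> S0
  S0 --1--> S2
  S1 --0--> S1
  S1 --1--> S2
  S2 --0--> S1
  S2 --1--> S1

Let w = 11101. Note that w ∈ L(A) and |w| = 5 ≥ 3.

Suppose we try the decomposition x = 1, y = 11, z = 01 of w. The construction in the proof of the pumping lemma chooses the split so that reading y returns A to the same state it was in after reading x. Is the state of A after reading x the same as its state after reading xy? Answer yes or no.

State sequence: S0 -1-> S2 -1-> S1 -1-> S2

After x (step 1): S2. After xy (step 3): S2.
They match, so y = 11 drives A around a cycle from S2 back to itself; pumping y any number of times keeps A in S2 before reading z, and xyⁱz ∈ L(A) for every i ≥ 0.

yes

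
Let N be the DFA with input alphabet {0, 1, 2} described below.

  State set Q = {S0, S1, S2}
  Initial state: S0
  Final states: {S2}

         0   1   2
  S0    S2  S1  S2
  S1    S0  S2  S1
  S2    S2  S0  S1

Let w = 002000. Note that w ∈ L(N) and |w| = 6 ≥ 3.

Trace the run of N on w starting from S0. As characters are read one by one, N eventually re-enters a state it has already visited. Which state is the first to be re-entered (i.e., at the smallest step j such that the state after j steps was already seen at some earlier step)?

S2

Run of N on w = 0 0 2 0 0 0:
  step 0: S0  (start)
  step 1: S2  (read 0: S0→S2)
  step 2: S2  (read 0: S2→S2)   ← first repeat (S2 seen earlier)
  step 3: S1  (read 2: S2→S1)
  step 4: S0  (read 0: S1→S0)
  step 5: S2  (read 0: S0→S2)
  step 6: S2  (read 0: S2→S2)

The earliest repeat is at step j = 2: N is in S2, which it already visited at step i = 1.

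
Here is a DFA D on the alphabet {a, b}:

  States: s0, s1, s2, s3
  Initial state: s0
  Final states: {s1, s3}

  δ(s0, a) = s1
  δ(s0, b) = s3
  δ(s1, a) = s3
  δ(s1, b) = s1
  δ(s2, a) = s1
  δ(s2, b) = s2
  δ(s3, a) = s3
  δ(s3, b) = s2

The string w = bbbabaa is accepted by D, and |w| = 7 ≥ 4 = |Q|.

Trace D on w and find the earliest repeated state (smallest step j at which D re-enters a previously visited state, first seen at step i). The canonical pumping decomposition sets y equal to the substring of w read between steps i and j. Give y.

b

State sequence: s0 -b-> s3 -b-> s2 -b-> s2 -a-> s1 -b-> s1 -a-> s3 -a-> s3
First repeat at step 3: s2 was already visited.

So i = 2, j = 3, giving x = w[0:2] = bb, y = w[2:3] = b, z = w[3:7] = abaa.
Check: |xy| = 3 ≤ 4 and |y| = 1 ≥ 1. Reading y takes D from s2 back to s2, so every xyⁱz is accepted.
The DFA has 4 states, so the proof of the pumping lemma guarantees a repeated state among the first 4+1 visited; the segment between the two visits is the pumpable y.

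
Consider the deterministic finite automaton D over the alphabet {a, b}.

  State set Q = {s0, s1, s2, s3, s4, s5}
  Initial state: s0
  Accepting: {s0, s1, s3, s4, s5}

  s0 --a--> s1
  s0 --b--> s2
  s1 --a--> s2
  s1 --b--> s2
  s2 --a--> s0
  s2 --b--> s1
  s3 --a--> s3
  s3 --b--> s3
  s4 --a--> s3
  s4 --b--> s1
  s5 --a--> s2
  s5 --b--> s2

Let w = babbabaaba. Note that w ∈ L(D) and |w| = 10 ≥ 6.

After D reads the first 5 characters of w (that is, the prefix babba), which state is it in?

s2

Run of D on the first 5 characters of w = b a b b a:
  step 0: s0  (start)
  step 1: s2  (read b: s0→s2)
  step 2: s0  (read a: s2→s0)
  step 3: s2  (read b: s0→s2)
  step 4: s1  (read b: s2→s1)
  step 5: s2  (read a: s1→s2)

After reading 5 characters, D is in state s2.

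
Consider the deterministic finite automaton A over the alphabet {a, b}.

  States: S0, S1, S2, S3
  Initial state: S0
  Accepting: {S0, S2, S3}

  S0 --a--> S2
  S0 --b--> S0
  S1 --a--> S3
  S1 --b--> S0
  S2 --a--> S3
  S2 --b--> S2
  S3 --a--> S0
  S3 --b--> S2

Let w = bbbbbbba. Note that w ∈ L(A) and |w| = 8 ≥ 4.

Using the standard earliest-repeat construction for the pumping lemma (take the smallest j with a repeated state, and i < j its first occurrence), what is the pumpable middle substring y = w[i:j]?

b

Run of A on w = b b b b b b b a:
  step 0: S0  (start)
  step 1: S0  (read b: S0→S0)   ← first repeat (S0 seen earlier)
  step 2: S0  (read b: S0→S0)
  step 3: S0  (read b: S0→S0)
  step 4: S0  (read b: S0→S0)
  step 5: S0  (read b: S0→S0)
  step 6: S0  (read b: S0→S0)
  step 7: S0  (read b: S0→S0)
  step 8: S2  (read a: S0→S2)

So i = 0, j = 1, giving x = w[0:0] = ε, y = w[0:1] = b, z = w[1:8] = bbbbbba.
Check: |xy| = 1 ≤ 4 and |y| = 1 ≥ 1. Reading y takes A from S0 back to S0, so every xyⁱz is accepted.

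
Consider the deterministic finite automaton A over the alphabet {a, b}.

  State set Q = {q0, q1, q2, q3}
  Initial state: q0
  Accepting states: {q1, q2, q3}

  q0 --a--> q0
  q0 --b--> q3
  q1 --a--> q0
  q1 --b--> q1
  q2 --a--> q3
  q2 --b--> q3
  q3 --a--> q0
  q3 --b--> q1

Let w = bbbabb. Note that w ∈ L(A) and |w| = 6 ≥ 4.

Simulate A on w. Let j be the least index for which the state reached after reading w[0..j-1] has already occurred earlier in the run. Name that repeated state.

Run of A on w = b b b a b b:
  step 0: q0  (start)
  step 1: q3  (read b: q0→q3)
  step 2: q1  (read b: q3→q1)
  step 3: q1  (read b: q1→q1)   ← first repeat (q1 seen earlier)
  step 4: q0  (read a: q1→q0)
  step 5: q3  (read b: q0→q3)
  step 6: q1  (read b: q3→q1)

The earliest repeat is at step j = 3: A is in q1, which it already visited at step i = 2.

q1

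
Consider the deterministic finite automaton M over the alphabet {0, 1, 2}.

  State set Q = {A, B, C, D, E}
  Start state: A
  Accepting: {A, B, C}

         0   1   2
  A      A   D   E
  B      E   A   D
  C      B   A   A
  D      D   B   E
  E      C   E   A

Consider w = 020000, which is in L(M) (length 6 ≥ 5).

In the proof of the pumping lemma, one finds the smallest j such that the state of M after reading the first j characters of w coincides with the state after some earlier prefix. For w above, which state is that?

State sequence: A -0-> A -2-> E -0-> C -0-> B -0-> E -0-> C
First repeat at step 1: A was already visited.

The earliest repeat is at step j = 1: M is in A, which it already visited at step i = 0.

A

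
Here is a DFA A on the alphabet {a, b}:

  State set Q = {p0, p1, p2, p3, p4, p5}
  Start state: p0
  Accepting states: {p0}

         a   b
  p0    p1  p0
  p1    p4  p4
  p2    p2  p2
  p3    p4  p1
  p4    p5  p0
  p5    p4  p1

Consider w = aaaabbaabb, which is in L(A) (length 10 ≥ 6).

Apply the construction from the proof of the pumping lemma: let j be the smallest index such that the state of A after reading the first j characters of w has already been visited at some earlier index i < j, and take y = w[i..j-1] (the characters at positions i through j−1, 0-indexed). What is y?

aa

Run of A on w = a a a a b b a a b b:
  step 0: p0  (start)
  step 1: p1  (read a: p0→p1)
  step 2: p4  (read a: p1→p4)
  step 3: p5  (read a: p4→p5)
  step 4: p4  (read a: p5→p4)   ← first repeat (p4 seen earlier)
  step 5: p0  (read b: p4→p0)
  step 6: p0  (read b: p0→p0)
  step 7: p1  (read a: p0→p1)
  step 8: p4  (read a: p1→p4)
  step 9: p0  (read b: p4→p0)
  step 10: p0  (read b: p0→p0)

So i = 2, j = 4, giving x = w[0:2] = aa, y = w[2:4] = aa, z = w[4:10] = bbaabb.
Check: |xy| = 4 ≤ 6 and |y| = 2 ≥ 1. Reading y takes A from p4 back to p4, so every xyⁱz is accepted.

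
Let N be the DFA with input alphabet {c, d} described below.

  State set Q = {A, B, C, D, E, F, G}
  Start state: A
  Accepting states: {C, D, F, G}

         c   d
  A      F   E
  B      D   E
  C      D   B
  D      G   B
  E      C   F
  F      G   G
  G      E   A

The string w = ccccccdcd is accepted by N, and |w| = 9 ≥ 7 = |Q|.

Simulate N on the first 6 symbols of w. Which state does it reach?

G

State sequence: A -c-> F -c-> G -c-> E -c-> C -c-> D -c-> G

After reading 6 characters, N is in state G.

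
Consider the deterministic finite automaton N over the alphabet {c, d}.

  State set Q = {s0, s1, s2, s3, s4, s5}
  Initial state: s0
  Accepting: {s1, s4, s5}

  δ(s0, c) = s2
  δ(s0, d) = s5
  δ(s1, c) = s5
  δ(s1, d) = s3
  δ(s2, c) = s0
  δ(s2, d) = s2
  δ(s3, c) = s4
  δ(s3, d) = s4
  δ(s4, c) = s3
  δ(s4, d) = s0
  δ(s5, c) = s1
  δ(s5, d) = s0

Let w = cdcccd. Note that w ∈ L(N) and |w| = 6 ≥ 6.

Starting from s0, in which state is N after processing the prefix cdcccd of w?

s5

Run of N on the first 6 characters of w = c d c c c d:
  step 0: s0  (start)
  step 1: s2  (read c: s0→s2)
  step 2: s2  (read d: s2→s2)
  step 3: s0  (read c: s2→s0)
  step 4: s2  (read c: s0→s2)
  step 5: s0  (read c: s2→s0)
  step 6: s5  (read d: s0→s5)

After reading 6 characters, N is in state s5.
(This kind of state-tracing is the core of the pumping-lemma construction: with 6 states, pigeonhole forces a repeat within the first 6 steps.)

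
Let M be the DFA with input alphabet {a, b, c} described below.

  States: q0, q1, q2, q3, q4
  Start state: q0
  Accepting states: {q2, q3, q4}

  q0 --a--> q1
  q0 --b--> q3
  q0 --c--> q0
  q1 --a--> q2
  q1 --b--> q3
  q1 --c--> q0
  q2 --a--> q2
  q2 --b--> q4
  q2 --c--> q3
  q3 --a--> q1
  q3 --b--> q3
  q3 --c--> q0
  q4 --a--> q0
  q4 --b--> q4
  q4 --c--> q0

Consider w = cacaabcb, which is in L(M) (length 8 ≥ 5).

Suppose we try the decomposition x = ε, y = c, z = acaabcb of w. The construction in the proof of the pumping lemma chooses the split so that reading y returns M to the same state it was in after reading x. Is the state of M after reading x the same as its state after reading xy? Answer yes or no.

State sequence: q0 -c-> q0

After x (step 0): q0. After xy (step 1): q0.
They match, so y = c drives M around a cycle from q0 back to itself; pumping y any number of times keeps M in q0 before reading z, and xyⁱz ∈ L(M) for every i ≥ 0.

yes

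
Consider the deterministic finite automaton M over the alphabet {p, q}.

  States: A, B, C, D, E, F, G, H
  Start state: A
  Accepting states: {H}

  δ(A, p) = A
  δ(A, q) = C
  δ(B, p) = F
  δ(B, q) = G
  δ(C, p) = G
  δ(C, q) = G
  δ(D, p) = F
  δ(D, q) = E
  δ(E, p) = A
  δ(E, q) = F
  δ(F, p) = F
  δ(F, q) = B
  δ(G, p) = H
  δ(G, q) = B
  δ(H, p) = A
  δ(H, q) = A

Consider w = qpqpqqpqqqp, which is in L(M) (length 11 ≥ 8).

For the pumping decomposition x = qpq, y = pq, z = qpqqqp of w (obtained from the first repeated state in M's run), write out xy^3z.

xy^3z = qpq·pq·pq·pq·qpqqqp = qpqpqpqpqqpqqqp.
Reading y = pq takes M from B back to B, so after x·y·y·y the machine is still in B, and z then leads to the accepting state H. Hence qpqpqpqpqqpqqqp ∈ L(M).

qpqpqpqpqqpqqqp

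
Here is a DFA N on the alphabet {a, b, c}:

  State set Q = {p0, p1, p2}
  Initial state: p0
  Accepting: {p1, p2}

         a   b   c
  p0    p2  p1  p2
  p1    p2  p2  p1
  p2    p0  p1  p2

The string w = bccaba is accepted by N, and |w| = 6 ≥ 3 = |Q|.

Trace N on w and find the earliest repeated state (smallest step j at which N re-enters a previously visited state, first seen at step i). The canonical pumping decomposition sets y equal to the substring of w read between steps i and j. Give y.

c

State sequence: p0 -b-> p1 -c-> p1 -c-> p1 -a-> p2 -b-> p1 -a-> p2
First repeat at step 2: p1 was already visited.

So i = 1, j = 2, giving x = w[0:1] = b, y = w[1:2] = c, z = w[2:6] = caba.
Check: |xy| = 2 ≤ 3 and |y| = 1 ≥ 1. Reading y takes N from p1 back to p1, so every xyⁱz is accepted.
Since N has 3 states, any run of length ≥ 3 visits 3+1 states, so by pigeonhole some state repeats within the first 3 steps — that repeat gives the pumpable loop.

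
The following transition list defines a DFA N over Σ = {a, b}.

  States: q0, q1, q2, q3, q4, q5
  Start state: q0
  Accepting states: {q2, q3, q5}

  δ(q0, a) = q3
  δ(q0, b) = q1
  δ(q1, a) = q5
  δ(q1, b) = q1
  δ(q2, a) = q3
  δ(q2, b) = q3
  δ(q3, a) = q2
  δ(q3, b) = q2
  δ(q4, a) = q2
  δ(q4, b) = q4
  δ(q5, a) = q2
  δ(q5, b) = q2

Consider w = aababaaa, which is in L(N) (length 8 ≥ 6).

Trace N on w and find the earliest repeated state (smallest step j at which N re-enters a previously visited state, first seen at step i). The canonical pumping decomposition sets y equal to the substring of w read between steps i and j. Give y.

State sequence: q0 -a-> q3 -a-> q2 -b-> q3 -a-> q2 -b-> q3 -a-> q2 -a-> q3 -a-> q2
First repeat at step 3: q3 was already visited.

So i = 1, j = 3, giving x = w[0:1] = a, y = w[1:3] = ab, z = w[3:8] = abaaa.
Check: |xy| = 3 ≤ 6 and |y| = 2 ≥ 1. Reading y takes N from q3 back to q3, so every xyⁱz is accepted.

ab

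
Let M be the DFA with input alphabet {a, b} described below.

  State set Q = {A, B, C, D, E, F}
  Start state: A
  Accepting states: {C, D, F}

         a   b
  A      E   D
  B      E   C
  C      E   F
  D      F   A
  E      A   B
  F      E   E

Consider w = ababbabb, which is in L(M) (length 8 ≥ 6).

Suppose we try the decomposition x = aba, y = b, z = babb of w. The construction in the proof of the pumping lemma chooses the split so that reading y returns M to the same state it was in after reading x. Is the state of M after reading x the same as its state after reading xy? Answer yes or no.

no

Run of M on the first 4 characters of w = a b a b:
  step 0: A  (start)
  step 1: E  (read a: A→E)
  step 2: B  (read b: E→B)
  step 3: E  (read a: B→E)
  step 4: B  (read b: E→B)

After x (step 3): E. After xy (step 4): B.
They differ (E ≠ B), so y is not a cycle from the state after x; this split is not the one the pumping-lemma construction produces, and pumping y need not keep the string in L(M).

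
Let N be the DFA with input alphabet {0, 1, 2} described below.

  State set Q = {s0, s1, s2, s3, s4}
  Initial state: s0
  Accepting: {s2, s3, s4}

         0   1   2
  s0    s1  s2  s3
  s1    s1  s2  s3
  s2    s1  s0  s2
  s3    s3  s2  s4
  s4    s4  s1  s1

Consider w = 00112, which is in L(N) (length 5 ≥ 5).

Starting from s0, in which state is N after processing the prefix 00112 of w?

s3

Run of N on the first 5 characters of w = 0 0 1 1 2:
  step 0: s0  (start)
  step 1: s1  (read 0: s0→s1)
  step 2: s1  (read 0: s1→s1)
  step 3: s2  (read 1: s1→s2)
  step 4: s0  (read 1: s2→s0)
  step 5: s3  (read 2: s0→s3)

After reading 5 characters, N is in state s3.
(This kind of state-tracing is the core of the pumping-lemma construction: with 5 states, pigeonhole forces a repeat within the first 5 steps.)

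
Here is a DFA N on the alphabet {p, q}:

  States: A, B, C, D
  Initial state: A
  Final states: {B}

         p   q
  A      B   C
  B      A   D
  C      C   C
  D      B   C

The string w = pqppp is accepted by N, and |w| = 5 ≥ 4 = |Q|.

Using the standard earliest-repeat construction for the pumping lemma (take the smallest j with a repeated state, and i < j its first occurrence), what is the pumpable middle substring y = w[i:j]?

qp

Run of N on w = p q p p p:
  step 0: A  (start)
  step 1: B  (read p: A→B)
  step 2: D  (read q: B→D)
  step 3: B  (read p: D→B)   ← first repeat (B seen earlier)
  step 4: A  (read p: B→A)
  step 5: B  (read p: A→B)

So i = 1, j = 3, giving x = w[0:1] = p, y = w[1:3] = qp, z = w[3:5] = pp.
Check: |xy| = 3 ≤ 4 and |y| = 2 ≥ 1. Reading y takes N from B back to B, so every xyⁱz is accepted.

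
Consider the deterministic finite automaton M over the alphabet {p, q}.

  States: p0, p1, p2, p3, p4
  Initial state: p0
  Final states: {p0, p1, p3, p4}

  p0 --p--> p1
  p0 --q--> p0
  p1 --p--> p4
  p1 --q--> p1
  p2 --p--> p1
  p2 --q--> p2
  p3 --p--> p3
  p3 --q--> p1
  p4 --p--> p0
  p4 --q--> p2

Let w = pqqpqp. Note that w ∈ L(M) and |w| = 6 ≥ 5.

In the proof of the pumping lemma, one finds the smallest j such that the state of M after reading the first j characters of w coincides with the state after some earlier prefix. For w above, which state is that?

p1

Run of M on w = p q q p q p:
  step 0: p0  (start)
  step 1: p1  (read p: p0→p1)
  step 2: p1  (read q: p1→p1)   ← first repeat (p1 seen earlier)
  step 3: p1  (read q: p1→p1)
  step 4: p4  (read p: p1→p4)
  step 5: p2  (read q: p4→p2)
  step 6: p1  (read p: p2→p1)

The earliest repeat is at step j = 2: M is in p1, which it already visited at step i = 1.
Since M has 5 states, any run of length ≥ 5 visits 5+1 states, so by pigeonhole some state repeats within the first 5 steps — that repeat gives the pumpable loop.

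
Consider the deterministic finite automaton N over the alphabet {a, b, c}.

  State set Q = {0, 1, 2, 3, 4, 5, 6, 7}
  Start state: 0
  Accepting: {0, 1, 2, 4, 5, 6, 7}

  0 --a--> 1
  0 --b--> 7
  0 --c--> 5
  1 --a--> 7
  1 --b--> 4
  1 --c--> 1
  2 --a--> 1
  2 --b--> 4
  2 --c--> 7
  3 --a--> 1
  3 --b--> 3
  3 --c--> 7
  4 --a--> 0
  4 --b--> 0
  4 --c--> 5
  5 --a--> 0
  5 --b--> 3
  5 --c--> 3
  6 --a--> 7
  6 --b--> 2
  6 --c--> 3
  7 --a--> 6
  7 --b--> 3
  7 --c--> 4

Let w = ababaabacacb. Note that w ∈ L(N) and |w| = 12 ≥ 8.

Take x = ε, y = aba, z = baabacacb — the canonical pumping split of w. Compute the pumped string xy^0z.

baabacacb

xy⁰z = xz = ε·baabacacb = baabacacb.
Reading y = aba takes N from 0 back to 0, so after x the machine is still in 0, and z then leads to the accepting state 0. Hence baabacacb ∈ L(N).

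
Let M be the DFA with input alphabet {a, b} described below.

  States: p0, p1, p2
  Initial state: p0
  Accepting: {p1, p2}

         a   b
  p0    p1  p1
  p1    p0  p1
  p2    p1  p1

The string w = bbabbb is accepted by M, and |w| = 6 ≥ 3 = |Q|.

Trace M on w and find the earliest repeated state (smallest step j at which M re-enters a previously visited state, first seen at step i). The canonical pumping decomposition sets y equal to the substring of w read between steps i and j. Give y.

b

Run of M on w = b b a b b b:
  step 0: p0  (start)
  step 1: p1  (read b: p0→p1)
  step 2: p1  (read b: p1→p1)   ← first repeat (p1 seen earlier)
  step 3: p0  (read a: p1→p0)
  step 4: p1  (read b: p0→p1)
  step 5: p1  (read b: p1→p1)
  step 6: p1  (read b: p1→p1)

So i = 1, j = 2, giving x = w[0:1] = b, y = w[1:2] = b, z = w[2:6] = abbb.
Check: |xy| = 2 ≤ 3 and |y| = 1 ≥ 1. Reading y takes M from p1 back to p1, so every xyⁱz is accepted.
Pumping length from the standard proof: p = 3 (the number of states). The repeated state found above gives |xy| = j ≤ 3 and |y| = j − i ≥ 1.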